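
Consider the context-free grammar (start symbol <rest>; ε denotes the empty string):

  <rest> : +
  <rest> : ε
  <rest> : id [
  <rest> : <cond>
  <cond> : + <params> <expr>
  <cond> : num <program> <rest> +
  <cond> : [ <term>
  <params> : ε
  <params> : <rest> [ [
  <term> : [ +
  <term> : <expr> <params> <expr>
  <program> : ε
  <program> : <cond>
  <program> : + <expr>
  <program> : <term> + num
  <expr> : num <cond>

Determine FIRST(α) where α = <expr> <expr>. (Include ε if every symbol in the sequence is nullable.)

Add FIRST(<expr>) = { num }; <expr> is not nullable, stop.

{ num }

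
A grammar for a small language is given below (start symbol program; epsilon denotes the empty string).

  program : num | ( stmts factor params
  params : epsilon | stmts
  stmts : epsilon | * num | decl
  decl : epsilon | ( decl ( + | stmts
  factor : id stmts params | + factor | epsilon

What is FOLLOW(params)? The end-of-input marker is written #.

{ #, (, * }

In program : ( stmts factor params: params is at the end, add FOLLOW(program) = { # }.
In factor : id stmts params: params is at the end, add FOLLOW(factor) = { #, (, * }.
Union: FOLLOW(params) = { #, (, * }.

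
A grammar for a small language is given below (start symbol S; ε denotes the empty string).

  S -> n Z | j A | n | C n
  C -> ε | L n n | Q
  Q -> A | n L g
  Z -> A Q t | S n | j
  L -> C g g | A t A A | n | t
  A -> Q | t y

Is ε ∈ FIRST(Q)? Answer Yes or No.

Nullable nonterminals: C.
No production of Q has an RHS whose symbols are all nullable, so Q is not nullable.

No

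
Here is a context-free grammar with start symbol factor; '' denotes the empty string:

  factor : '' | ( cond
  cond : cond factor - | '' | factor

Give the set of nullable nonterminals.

{ cond, factor }

Directly nullable (have an ''-production): factor, cond.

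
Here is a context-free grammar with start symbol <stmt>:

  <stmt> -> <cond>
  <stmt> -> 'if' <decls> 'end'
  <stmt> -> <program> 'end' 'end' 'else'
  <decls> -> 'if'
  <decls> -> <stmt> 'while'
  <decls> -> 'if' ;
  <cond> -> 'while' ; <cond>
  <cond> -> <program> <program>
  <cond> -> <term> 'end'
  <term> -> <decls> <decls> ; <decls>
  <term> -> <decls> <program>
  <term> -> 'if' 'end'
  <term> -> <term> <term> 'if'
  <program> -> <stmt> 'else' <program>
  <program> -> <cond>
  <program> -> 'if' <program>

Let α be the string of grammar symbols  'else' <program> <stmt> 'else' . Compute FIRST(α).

'else' is a terminal; add {'else'} and stop.

{ 'else' }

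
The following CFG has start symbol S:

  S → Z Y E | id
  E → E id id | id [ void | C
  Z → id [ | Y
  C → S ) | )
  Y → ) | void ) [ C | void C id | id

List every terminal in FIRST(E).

{ ), id, void }

From E → E id id: add FIRST(E) = { ), id, void }.
E → id [ void contributes {id}.
From E → C: add FIRST(C) = { ), id, void }.
Union: FIRST(E) = { ), id, void }.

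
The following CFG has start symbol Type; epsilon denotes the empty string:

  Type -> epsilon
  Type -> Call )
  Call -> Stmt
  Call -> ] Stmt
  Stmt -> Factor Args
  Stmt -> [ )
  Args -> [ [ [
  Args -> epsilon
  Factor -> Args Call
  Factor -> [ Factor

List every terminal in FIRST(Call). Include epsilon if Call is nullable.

{ [, ] }

From Call -> Stmt: add FIRST(Stmt) = { [, ] }.
Call -> ] Stmt contributes {]}.
Union: FIRST(Call) = { [, ] }.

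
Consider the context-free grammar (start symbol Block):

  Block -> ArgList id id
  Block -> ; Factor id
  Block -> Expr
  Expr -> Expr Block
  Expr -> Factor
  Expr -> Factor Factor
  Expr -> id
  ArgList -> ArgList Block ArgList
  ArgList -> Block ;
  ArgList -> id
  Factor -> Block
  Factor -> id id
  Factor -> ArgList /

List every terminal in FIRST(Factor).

{ ;, id }

From Factor -> Block: add FIRST(Block) = { ;, id }.
Factor -> id id contributes {id}.
From Factor -> ArgList /: add FIRST(ArgList) = { ;, id }.
Union: FIRST(Factor) = { ;, id }.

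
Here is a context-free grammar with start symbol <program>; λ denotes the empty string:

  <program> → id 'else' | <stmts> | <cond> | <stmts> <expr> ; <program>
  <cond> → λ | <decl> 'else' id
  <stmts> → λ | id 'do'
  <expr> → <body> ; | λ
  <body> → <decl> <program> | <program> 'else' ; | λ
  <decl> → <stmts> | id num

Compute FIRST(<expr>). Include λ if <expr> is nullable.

{ 'else', ;, id, λ }

From <expr> → <body> ;: <body> nullable, take FIRST(<body>) ∪ {;} = { 'else', ;, id }.
<expr> → λ contributes λ.
Union: FIRST(<expr>) = { 'else', ;, id, λ }.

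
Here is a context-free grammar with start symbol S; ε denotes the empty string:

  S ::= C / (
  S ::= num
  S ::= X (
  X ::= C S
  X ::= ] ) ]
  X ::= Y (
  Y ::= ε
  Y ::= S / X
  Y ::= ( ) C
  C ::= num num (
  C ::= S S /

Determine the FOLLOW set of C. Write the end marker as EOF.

{ (, /, ], num }

In S ::= C / (: add FIRST(/ () = { / }.
In X ::= C S: add FIRST(S) = { (, ], num }.
In Y ::= ( ) C: C is at the end, add FOLLOW(Y) = { ( }.
Union: FOLLOW(C) = { (, /, ], num }.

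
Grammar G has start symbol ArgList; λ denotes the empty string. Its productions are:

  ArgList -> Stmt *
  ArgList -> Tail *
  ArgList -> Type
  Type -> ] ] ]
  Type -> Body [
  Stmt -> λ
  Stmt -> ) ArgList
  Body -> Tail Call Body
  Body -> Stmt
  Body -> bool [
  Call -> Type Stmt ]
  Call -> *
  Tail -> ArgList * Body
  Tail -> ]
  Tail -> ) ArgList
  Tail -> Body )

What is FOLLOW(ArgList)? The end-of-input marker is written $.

ArgList is the start symbol, so $ ∈ FOLLOW(ArgList).
In Stmt -> ) ArgList: ArgList is at the end, add FOLLOW(Stmt) = { ), *, [, ], bool }.
In Tail -> ArgList * Body: add FIRST(* Body) = { * }.
In Tail -> ) ArgList: ArgList is at the end, add FOLLOW(Tail) = { ), *, [, ], bool }.
Union: FOLLOW(ArgList) = { $, ), *, [, ], bool }.

{ $, ), *, [, ], bool }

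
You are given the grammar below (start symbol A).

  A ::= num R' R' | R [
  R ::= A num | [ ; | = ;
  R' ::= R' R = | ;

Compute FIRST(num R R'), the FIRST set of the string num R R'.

{ num }

num is a terminal; add {num} and stop.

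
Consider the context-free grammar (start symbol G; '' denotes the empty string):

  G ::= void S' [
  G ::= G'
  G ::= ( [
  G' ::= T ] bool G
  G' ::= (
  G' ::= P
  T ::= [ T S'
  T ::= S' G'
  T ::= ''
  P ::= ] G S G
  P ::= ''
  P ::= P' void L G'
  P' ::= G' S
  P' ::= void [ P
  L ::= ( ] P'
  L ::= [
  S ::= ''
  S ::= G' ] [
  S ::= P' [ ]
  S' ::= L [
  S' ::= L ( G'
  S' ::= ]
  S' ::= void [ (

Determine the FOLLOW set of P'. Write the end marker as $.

{ $, (, [, ], void }

In P ::= P' void L G': add FIRST(void L G') = { void }.
In L ::= ( ] P': P' is at the end, add FOLLOW(L) = { $, (, [, ], void }.
In S ::= P' [ ]: add FIRST([ ]) = { [ }.
Union: FOLLOW(P') = { $, (, [, ], void }.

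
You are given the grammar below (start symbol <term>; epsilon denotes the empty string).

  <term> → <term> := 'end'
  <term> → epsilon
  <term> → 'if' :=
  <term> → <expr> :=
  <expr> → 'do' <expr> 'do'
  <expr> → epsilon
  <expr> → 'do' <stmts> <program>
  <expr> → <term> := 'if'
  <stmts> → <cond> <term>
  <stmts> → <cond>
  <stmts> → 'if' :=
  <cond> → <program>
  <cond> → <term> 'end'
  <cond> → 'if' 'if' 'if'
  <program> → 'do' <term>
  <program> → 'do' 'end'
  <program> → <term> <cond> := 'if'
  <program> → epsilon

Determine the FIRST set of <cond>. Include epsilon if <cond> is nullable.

{ 'do', 'end', 'if', :=, epsilon }

From <cond> → <program>: add FIRST(<program>) = { 'do', 'end', 'if', :=, epsilon } (including epsilon since <program> is nullable).
From <cond> → <term> 'end': <term> nullable, take FIRST(<term>) ∪ {'end'} = { 'do', 'end', 'if', := }.
<cond> → 'if' 'if' 'if' contributes {'if'}.
Union: FIRST(<cond>) = { 'do', 'end', 'if', :=, epsilon }.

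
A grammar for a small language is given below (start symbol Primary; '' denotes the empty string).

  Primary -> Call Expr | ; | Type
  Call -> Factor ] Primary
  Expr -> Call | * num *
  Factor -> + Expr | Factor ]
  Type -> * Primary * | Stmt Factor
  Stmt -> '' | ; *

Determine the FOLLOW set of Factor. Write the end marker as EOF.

{ EOF, *, +, ] }

In Call -> Factor ] Primary: add FIRST(] Primary) = { ] }.
In Factor -> Factor ]: add FIRST(]) = { ] }.
In Type -> Stmt Factor: Factor is at the end, add FOLLOW(Type) = { EOF, *, +, ] }.
Union: FOLLOW(Factor) = { EOF, *, +, ] }.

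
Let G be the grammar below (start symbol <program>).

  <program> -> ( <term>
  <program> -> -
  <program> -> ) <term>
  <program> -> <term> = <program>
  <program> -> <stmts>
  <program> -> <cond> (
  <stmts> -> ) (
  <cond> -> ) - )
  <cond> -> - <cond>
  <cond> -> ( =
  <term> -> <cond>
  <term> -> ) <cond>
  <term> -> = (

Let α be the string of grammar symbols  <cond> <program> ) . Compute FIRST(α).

Add FIRST(<cond>) = { (, ), - }; <cond> is not nullable, stop.

{ (, ), - }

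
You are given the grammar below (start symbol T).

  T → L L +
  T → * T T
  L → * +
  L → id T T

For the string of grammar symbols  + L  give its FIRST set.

+ is a terminal; add {+} and stop.

{ + }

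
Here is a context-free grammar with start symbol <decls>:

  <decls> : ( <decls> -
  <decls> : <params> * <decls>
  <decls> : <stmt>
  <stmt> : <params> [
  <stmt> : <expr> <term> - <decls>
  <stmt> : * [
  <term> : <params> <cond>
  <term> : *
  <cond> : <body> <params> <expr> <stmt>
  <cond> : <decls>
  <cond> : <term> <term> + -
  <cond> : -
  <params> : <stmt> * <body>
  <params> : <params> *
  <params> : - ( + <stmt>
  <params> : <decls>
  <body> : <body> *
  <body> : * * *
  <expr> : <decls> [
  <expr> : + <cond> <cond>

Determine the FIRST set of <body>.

From <body> : <body> *: add FIRST(<body>) = { * }.
<body> : * * * contributes {*}.
Union: FIRST(<body>) = { * }.

{ * }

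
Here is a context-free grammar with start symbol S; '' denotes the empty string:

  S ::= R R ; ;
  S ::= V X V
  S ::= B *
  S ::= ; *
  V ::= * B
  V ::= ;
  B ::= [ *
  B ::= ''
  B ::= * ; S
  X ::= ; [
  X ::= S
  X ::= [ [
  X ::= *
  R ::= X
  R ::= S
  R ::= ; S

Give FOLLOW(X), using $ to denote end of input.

In S ::= V X V: add FIRST(V) = { *, ; }.
In R ::= X: X is at the end, add FOLLOW(R) = { *, ;, [ }.
Union: FOLLOW(X) = { *, ;, [ }.

{ *, ;, [ }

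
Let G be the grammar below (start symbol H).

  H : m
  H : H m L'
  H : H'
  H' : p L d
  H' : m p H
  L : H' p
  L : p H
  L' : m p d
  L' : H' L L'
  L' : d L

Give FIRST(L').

{ d, m, p }

L' : m p d contributes {m}.
From L' : H' L L': add FIRST(H') = { m, p }.
L' : d L contributes {d}.
Union: FIRST(L') = { d, m, p }.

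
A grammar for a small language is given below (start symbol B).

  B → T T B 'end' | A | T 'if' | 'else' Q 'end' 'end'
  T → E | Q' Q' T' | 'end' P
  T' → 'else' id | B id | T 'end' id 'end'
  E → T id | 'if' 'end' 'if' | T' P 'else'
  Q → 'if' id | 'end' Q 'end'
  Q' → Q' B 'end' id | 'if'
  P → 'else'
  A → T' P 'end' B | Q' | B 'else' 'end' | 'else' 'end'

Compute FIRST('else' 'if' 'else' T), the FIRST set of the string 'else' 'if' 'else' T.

{ 'else' }

'else' is a terminal; add {'else'} and stop.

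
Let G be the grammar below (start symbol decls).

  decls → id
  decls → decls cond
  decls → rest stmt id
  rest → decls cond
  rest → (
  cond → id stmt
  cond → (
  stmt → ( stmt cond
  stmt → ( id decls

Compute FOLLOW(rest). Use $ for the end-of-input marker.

In decls → rest stmt id: add FIRST(stmt id) = { ( }.
Union: FOLLOW(rest) = { ( }.

{ ( }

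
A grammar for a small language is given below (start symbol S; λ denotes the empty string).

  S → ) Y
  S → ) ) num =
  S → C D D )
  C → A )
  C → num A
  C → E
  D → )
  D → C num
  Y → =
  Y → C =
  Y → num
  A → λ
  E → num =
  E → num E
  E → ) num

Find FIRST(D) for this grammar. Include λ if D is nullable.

D → ) contributes {)}.
From D → C num: add FIRST(C) = { ), num }.
Union: FIRST(D) = { ), num }.

{ ), num }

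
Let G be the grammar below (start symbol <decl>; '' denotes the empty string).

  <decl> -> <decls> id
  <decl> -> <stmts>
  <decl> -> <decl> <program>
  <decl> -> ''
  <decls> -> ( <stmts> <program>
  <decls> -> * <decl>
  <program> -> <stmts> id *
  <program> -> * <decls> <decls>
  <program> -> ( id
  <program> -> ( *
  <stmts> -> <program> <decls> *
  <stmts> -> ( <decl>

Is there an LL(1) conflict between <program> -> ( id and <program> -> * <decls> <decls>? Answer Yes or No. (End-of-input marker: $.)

FIRST(( id) = { ( } and FIRST(* <decls> <decls>) = { * }.
The FIRST sets are disjoint and neither alternative is nullable — no conflict.

No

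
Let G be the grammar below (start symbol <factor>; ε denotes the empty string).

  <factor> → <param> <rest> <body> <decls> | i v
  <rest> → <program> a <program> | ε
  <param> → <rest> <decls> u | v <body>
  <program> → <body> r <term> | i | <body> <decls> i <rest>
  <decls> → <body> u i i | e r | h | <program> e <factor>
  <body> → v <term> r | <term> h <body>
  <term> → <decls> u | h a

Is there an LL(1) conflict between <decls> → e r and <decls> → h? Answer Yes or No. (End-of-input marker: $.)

No

FIRST(e r) = { e } and FIRST(h) = { h }.
The FIRST sets are disjoint and neither alternative is nullable — no conflict.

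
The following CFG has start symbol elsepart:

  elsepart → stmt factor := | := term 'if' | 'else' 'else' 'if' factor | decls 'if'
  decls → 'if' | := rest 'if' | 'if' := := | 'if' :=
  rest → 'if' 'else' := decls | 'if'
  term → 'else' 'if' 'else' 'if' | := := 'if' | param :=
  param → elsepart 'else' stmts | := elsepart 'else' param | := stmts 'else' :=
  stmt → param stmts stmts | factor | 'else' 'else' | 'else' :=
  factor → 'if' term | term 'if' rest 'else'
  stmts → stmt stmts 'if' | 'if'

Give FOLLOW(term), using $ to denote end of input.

In elsepart → := term 'if': add FIRST('if') = { 'if' }.
In factor → 'if' term: term is at the end, add FOLLOW(factor) = { $, 'else', 'if', := }.
In factor → term 'if' rest 'else': add FIRST('if' rest 'else') = { 'if' }.
Union: FOLLOW(term) = { $, 'else', 'if', := }.

{ $, 'else', 'if', := }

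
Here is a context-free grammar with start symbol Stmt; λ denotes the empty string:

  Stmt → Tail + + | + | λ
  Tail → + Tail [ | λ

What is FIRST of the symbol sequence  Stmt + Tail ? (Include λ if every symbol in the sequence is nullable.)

{ + }

Add FIRST(Stmt)\{λ} = { + }; Stmt is nullable, continue.
+ is a terminal; add {+} and stop.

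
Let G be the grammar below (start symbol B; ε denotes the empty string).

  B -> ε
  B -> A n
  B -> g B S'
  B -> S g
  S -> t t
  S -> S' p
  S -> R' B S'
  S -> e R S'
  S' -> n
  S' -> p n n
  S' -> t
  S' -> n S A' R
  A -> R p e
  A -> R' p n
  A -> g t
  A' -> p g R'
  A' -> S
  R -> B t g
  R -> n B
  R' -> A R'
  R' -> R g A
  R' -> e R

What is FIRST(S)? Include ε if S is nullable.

{ e, g, n, p, t }

S -> t t contributes {t}.
From S -> S' p: add FIRST(S') = { n, p, t }.
From S -> R' B S': add FIRST(R') = { e, g, n, p, t }.
S -> e R S' contributes {e}.
Union: FIRST(S) = { e, g, n, p, t }.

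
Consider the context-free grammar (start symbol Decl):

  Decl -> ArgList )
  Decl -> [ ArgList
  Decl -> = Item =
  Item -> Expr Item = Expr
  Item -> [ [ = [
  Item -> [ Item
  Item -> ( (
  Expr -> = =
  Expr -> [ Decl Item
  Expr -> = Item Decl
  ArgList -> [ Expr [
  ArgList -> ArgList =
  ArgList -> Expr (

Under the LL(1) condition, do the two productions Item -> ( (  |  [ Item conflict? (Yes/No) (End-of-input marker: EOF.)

FIRST(( () = { ( } and FIRST([ Item) = { [ }.
The FIRST sets are disjoint and neither alternative is nullable — no conflict.

No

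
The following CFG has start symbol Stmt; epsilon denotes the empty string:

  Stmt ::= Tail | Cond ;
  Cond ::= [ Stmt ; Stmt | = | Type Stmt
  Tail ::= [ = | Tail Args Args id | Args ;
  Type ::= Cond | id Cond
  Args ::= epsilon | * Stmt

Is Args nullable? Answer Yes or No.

Yes

Args has an epsilon-production, so Args ⇒ epsilon.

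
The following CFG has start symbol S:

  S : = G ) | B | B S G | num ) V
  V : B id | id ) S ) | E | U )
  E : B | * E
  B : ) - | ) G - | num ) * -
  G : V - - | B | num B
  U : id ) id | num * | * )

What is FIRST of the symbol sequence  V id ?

{ ), *, id, num }

Add FIRST(V) = { ), *, id, num }; V is not nullable, stop.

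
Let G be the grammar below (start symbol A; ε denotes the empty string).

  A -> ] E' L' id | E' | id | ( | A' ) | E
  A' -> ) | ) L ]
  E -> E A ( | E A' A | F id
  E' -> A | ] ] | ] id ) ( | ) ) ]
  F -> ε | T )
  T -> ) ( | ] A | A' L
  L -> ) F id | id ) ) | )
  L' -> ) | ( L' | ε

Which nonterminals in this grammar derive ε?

{ F, L' }

Directly nullable (have an ε-production): F, L'.
No other nonterminal has a production whose RHS symbols are all nullable.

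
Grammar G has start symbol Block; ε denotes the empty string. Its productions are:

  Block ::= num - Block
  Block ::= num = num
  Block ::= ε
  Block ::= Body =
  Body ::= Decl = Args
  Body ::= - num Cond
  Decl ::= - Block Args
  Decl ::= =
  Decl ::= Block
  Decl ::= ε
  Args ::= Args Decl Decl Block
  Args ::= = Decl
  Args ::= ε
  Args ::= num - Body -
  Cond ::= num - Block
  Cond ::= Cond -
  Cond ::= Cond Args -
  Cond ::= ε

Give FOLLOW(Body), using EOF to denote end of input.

{ -, = }

In Block ::= Body =: add FIRST(=) = { = }.
In Args ::= num - Body -: add FIRST(-) = { - }.
Union: FOLLOW(Body) = { -, = }.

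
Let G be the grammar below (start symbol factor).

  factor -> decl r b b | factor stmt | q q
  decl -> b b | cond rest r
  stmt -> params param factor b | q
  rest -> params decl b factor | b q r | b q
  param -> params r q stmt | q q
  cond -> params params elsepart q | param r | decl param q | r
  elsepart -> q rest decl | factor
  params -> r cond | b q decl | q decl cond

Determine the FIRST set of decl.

decl -> b b contributes {b}.
From decl -> cond rest r: add FIRST(cond) = { b, q, r }.
Union: FIRST(decl) = { b, q, r }.

{ b, q, r }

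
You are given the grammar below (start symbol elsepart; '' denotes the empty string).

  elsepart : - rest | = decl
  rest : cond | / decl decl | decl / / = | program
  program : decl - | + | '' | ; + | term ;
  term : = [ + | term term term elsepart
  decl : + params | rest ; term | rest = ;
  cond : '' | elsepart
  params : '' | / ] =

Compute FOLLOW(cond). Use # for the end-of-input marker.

{ #, +, -, /, ;, = }

In rest : cond: cond is at the end, add FOLLOW(rest) = { #, +, -, /, ;, = }.
Union: FOLLOW(cond) = { #, +, -, /, ;, = }.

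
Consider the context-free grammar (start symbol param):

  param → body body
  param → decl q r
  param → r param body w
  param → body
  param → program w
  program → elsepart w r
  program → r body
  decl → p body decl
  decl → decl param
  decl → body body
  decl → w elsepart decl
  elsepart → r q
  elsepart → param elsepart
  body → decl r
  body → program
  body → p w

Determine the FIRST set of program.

From program → elsepart w r: add FIRST(elsepart) = { p, r, w }.
program → r body contributes {r}.
Union: FIRST(program) = { p, r, w }.

{ p, r, w }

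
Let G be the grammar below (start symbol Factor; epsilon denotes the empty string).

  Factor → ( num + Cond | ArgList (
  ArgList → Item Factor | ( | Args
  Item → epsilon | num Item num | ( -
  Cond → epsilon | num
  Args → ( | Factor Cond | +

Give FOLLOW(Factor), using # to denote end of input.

{ #, (, num }

Factor is the start symbol, so # ∈ FOLLOW(Factor).
In ArgList → Item Factor: Factor is at the end, add FOLLOW(ArgList) = { ( }.
In Args → Factor Cond: add FIRST(Cond)\{epsilon} = { num }.
  Since Cond is nullable, also add FOLLOW(Args) = { ( }.
Union: FOLLOW(Factor) = { #, (, num }.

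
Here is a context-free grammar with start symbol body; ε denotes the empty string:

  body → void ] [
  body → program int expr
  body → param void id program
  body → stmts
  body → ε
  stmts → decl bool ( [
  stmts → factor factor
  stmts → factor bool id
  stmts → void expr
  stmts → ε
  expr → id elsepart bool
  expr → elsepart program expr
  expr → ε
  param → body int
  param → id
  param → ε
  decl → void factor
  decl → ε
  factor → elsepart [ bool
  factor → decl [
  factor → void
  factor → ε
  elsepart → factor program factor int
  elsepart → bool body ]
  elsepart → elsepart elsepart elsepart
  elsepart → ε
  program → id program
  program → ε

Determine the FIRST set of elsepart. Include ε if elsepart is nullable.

From elsepart → factor program factor int: factor, program, factor nullable, take FIRST(factor) ∪ FIRST(program) ∪ FIRST(factor) ∪ {int} = { [, bool, id, int, void }.
elsepart → bool body ] contributes {bool}.
From elsepart → elsepart elsepart elsepart: elsepart, elsepart, elsepart nullable, take FIRST(elsepart) ∪ FIRST(elsepart) ∪ FIRST(elsepart) = { [, bool, id, int, void }; also ε since the whole RHS is nullable.
elsepart → ε contributes ε.
Union: FIRST(elsepart) = { [, bool, id, int, void, ε }.

{ [, bool, id, int, void, ε }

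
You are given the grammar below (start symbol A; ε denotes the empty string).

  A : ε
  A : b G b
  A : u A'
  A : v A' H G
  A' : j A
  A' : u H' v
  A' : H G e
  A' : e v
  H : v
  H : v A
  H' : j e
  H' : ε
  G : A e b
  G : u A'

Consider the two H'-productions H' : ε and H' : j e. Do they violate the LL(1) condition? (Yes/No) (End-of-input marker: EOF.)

No

FIRST(ε) = { ε } and FIRST(j e) = { j }.
The first is nullable but FOLLOW(H') = { v } is disjoint from FIRST of the second.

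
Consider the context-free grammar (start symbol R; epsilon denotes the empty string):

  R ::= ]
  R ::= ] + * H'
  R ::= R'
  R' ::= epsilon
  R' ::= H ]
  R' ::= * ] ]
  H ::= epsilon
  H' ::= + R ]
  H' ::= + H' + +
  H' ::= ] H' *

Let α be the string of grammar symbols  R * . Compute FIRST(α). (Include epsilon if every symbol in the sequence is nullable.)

Add FIRST(R)\{epsilon} = { *, ] }; R is nullable, continue.
* is a terminal; add {*} and stop.

{ *, ] }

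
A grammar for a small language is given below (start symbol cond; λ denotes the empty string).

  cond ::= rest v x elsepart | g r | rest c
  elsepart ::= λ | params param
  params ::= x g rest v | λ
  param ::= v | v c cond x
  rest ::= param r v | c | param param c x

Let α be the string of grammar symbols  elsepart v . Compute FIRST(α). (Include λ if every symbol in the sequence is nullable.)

{ v, x }

Add FIRST(elsepart)\{λ} = { v, x }; elsepart is nullable, continue.
v is a terminal; add {v} and stop.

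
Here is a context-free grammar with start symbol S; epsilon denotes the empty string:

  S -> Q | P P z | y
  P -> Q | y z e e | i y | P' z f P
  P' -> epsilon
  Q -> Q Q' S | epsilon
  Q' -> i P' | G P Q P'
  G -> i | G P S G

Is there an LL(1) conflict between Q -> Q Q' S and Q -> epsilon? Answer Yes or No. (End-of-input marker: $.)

FIRST(Q Q' S) = { i } and FIRST(epsilon) = { epsilon }.
The second alternative is nullable and FOLLOW(Q) = { $, i, y, z } shares i with FIRST of the first — conflict.

Yes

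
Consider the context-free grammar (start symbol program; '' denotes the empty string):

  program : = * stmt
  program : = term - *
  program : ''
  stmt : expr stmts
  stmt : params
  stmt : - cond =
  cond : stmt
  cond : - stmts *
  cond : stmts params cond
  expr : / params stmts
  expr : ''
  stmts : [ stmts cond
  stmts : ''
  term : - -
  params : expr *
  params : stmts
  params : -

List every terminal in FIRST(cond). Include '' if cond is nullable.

{ *, -, /, [, '' }

From cond : stmt: add FIRST(stmt) = { *, -, /, [, '' } (including '' since stmt is nullable).
cond : - stmts * contributes {-}.
From cond : stmts params cond: stmts, params, cond nullable, take FIRST(stmts) ∪ FIRST(params) ∪ FIRST(cond) = { *, -, /, [ }; also '' since the whole RHS is nullable.
Union: FIRST(cond) = { *, -, /, [, '' }.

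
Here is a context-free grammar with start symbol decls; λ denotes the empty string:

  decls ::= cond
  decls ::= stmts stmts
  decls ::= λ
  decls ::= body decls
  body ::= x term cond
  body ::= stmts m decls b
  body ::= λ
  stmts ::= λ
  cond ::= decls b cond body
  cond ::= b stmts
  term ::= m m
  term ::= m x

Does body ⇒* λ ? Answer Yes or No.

Yes

body has an λ-production, so body ⇒ λ.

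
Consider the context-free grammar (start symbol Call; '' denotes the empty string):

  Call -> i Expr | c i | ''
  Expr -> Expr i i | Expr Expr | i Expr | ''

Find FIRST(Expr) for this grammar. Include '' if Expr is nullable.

From Expr -> Expr i i: Expr nullable, take FIRST(Expr) ∪ {i} = { i }.
From Expr -> Expr Expr: Expr, Expr nullable, take FIRST(Expr) ∪ FIRST(Expr) = { i }; also '' since the whole RHS is nullable.
Expr -> i Expr contributes {i}.
Expr -> '' contributes ''.
Union: FIRST(Expr) = { i, '' }.

{ i, '' }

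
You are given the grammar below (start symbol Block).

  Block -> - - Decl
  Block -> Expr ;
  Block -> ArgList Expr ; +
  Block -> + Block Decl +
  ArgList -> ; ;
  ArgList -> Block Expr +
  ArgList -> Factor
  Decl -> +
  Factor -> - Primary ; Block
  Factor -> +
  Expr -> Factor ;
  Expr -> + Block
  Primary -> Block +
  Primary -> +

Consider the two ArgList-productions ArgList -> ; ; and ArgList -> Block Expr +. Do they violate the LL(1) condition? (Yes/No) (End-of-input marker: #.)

FIRST(; ;) = { ; } and FIRST(Block Expr +) = { +, -, ; }.
Both contain ;, so the two alternatives are not disjoint — LL(1) conflict.

Yes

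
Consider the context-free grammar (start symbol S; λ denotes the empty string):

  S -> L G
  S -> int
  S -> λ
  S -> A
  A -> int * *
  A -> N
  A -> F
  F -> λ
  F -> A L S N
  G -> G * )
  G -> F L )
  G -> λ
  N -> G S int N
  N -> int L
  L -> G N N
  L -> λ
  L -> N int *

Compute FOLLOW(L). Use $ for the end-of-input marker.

In S -> L G: add FIRST(G)\{λ} = { ), *, int }.
  Since G is nullable, also add FOLLOW(S) = { $, ), *, int }.
In F -> A L S N: add FIRST(S N) = { ), *, int }.
In G -> F L ): add FIRST()) = { ) }.
In N -> int L: L is at the end, add FOLLOW(N) = { $, ), *, int }.
Union: FOLLOW(L) = { $, ), *, int }.

{ $, ), *, int }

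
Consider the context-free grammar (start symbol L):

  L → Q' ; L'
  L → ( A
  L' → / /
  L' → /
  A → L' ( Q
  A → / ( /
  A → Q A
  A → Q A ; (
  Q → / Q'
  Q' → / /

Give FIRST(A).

{ / }

From A → L' ( Q: add FIRST(L') = { / }.
A → / ( / contributes {/}.
From A → Q A: add FIRST(Q) = { / }.
From A → Q A ; (: add FIRST(Q) = { / }.
Union: FIRST(A) = { / }.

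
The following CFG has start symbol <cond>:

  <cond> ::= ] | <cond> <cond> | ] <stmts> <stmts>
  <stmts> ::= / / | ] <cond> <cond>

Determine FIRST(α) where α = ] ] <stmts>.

] is a terminal; add {]} and stop.

{ ] }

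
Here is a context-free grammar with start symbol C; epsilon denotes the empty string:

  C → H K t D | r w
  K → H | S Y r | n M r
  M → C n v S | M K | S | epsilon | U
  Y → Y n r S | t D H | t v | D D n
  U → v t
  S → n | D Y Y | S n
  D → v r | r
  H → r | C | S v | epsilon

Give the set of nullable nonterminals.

{ H, K, M }

Directly nullable (have an epsilon-production): M, H.
K → H with every symbol nullable, so K is nullable.
No other nonterminal has a production whose RHS symbols are all nullable.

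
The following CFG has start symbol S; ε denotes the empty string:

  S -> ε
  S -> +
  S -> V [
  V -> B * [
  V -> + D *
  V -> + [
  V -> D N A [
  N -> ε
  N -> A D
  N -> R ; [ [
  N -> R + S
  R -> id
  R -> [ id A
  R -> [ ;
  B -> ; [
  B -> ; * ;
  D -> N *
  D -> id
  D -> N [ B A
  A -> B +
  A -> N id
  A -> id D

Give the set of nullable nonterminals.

{ N, S }

Directly nullable (have an ε-production): S, N.
No other nonterminal has a production whose RHS symbols are all nullable.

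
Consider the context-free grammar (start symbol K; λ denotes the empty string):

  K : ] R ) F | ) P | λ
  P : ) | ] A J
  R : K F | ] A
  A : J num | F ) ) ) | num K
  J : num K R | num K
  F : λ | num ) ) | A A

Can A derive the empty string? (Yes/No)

No

Nullable nonterminals: F, K, R.
No production of A has an RHS whose symbols are all nullable, so A is not nullable.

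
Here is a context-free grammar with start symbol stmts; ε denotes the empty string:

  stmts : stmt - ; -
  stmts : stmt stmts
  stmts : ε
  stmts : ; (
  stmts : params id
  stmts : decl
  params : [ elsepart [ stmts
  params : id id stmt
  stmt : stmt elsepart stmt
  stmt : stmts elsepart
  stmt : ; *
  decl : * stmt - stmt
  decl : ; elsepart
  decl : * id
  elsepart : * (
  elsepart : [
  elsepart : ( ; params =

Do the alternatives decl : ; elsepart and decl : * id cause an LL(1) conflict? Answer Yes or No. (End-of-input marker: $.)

FIRST(; elsepart) = { ; } and FIRST(* id) = { * }.
The FIRST sets are disjoint and neither alternative is nullable — no conflict.

No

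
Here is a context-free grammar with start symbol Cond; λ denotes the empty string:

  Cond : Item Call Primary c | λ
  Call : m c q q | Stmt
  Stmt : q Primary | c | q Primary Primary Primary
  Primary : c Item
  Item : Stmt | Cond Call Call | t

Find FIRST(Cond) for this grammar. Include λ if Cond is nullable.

From Cond : Item Call Primary c: add FIRST(Item) = { c, m, q, t }.
Cond : λ contributes λ.
Union: FIRST(Cond) = { c, m, q, t, λ }.

{ c, m, q, t, λ }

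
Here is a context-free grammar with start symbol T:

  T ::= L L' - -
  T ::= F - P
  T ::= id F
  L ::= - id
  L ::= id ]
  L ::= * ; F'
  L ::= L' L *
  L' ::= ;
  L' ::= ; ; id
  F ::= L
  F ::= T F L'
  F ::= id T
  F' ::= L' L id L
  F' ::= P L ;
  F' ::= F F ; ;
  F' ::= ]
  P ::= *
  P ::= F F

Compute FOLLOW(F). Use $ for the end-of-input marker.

In T ::= F - P: add FIRST(- P) = { - }.
In T ::= id F: F is at the end, add FOLLOW(T) = { $, *, -, ;, id }.
In F ::= T F L': add FIRST(L') = { ; }.
In F' ::= F F ; ;: add FIRST(F ; ;) = { *, -, ;, id }.
In F' ::= F F ; ;: add FIRST(; ;) = { ; }.
In P ::= F F: add FIRST(F) = { *, -, ;, id }.
In P ::= F F: F is at the end, add FOLLOW(P) = { $, *, -, ;, id }.
Union: FOLLOW(F) = { $, *, -, ;, id }.

{ $, *, -, ;, id }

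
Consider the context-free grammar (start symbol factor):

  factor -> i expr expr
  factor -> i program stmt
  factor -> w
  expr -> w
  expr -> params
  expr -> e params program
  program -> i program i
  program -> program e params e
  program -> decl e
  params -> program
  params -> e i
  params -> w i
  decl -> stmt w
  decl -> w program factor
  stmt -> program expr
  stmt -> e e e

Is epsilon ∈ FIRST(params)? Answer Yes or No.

No nonterminal in this grammar is nullable.
No production of params has an RHS whose symbols are all nullable, so params is not nullable.

No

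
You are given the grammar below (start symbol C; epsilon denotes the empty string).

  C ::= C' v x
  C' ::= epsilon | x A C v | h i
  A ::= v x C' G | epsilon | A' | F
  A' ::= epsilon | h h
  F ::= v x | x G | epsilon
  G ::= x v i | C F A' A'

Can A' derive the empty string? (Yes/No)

A' has an epsilon-production, so A' ⇒ epsilon.

Yes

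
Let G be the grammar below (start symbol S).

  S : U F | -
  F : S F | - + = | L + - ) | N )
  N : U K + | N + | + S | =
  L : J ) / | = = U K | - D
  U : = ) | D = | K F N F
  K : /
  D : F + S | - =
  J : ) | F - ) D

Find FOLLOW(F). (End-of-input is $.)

In S : U F: F is at the end, add FOLLOW(S) = { $, ), +, -, /, = }.
In F : S F: F is at the end, add FOLLOW(F) = { $, ), +, -, /, = }.
In U : K F N F: add FIRST(N F) = { ), +, -, /, = }.
In U : K F N F: F is at the end, add FOLLOW(U) = { ), +, -, /, = }.
In D : F + S: add FIRST(+ S) = { + }.
In J : F - ) D: add FIRST(- ) D) = { - }.
Union: FOLLOW(F) = { $, ), +, -, /, = }.

{ $, ), +, -, /, = }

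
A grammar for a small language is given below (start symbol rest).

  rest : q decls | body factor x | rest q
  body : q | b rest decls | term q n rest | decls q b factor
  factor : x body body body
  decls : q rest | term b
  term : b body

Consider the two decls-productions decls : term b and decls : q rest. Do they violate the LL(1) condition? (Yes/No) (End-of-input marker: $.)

No

FIRST(term b) = { b } and FIRST(q rest) = { q }.
The FIRST sets are disjoint and neither alternative is nullable — no conflict.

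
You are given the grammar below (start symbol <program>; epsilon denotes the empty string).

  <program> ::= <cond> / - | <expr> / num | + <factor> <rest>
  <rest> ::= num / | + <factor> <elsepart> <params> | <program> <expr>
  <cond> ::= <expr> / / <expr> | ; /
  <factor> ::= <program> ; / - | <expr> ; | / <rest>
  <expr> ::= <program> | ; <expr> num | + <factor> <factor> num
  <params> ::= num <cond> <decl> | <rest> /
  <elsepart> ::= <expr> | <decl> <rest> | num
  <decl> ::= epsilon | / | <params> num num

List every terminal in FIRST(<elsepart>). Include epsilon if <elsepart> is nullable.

From <elsepart> ::= <expr>: add FIRST(<expr>) = { +, ; }.
From <elsepart> ::= <decl> <rest>: <decl> nullable, take FIRST(<decl>) ∪ FIRST(<rest>) = { +, /, ;, num }.
<elsepart> ::= num contributes {num}.
Union: FIRST(<elsepart>) = { +, /, ;, num }.

{ +, /, ;, num }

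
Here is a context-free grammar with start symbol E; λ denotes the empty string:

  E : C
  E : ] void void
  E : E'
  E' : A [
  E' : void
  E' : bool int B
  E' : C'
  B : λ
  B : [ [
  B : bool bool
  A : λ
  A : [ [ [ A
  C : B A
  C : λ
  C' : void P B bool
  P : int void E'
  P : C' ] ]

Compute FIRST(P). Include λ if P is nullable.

{ int, void }

P : int void E' contributes {int}.
From P : C' ] ]: add FIRST(C') = { void }.
Union: FIRST(P) = { int, void }.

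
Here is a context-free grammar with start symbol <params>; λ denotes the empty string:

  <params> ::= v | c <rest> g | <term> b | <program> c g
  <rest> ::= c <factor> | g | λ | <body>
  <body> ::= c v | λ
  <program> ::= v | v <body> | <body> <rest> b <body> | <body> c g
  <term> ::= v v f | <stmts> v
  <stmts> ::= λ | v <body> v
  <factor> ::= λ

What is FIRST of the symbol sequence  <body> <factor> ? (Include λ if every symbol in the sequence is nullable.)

Add FIRST(<body>)\{λ} = { c }; <body> is nullable, continue.
Add FIRST(<factor>)\{λ} = {  }; <factor> is nullable, continue.
Every symbol is nullable, so include λ.

{ c, λ }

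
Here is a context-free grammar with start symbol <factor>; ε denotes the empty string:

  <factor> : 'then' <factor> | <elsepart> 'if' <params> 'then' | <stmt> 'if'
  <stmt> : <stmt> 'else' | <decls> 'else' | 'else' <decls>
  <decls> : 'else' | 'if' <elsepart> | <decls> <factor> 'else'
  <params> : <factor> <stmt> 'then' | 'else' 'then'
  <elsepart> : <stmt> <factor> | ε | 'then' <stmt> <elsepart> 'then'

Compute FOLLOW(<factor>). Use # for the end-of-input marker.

<factor> is the start symbol, so # ∈ FOLLOW(<factor>).
In <factor> : 'then' <factor>: <factor> is at the end, add FOLLOW(<factor>) = { #, 'else', 'if', 'then' }.
In <decls> : <decls> <factor> 'else': add FIRST('else') = { 'else' }.
In <params> : <factor> <stmt> 'then': add FIRST(<stmt> 'then') = { 'else', 'if' }.
In <elsepart> : <stmt> <factor>: <factor> is at the end, add FOLLOW(<elsepart>) = { 'else', 'if', 'then' }.
Union: FOLLOW(<factor>) = { #, 'else', 'if', 'then' }.

{ #, 'else', 'if', 'then' }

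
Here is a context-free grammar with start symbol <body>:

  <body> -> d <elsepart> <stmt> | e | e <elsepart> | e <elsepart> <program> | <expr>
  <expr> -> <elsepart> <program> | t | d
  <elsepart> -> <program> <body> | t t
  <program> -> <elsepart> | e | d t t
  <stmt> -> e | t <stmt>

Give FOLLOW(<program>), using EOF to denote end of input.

{ EOF, d, e, t }

In <body> -> e <elsepart> <program>: <program> is at the end, add FOLLOW(<body>) = { EOF, d, e, t }.
In <expr> -> <elsepart> <program>: <program> is at the end, add FOLLOW(<expr>) = { EOF, d, e, t }.
In <elsepart> -> <program> <body>: add FIRST(<body>) = { d, e, t }.
Union: FOLLOW(<program>) = { EOF, d, e, t }.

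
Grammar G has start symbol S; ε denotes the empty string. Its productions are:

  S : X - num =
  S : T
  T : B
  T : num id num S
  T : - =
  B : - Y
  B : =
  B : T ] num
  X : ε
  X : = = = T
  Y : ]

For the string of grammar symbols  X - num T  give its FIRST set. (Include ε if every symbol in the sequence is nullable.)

Add FIRST(X)\{ε} = { = }; X is nullable, continue.
- is a terminal; add {-} and stop.

{ -, = }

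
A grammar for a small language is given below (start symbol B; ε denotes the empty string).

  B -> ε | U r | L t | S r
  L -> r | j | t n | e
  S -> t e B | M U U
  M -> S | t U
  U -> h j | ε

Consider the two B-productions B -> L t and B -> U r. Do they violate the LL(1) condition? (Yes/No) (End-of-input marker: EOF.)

Yes

FIRST(L t) = { e, j, r, t } and FIRST(U r) = { h, r }.
Both contain r, so the two alternatives are not disjoint — LL(1) conflict.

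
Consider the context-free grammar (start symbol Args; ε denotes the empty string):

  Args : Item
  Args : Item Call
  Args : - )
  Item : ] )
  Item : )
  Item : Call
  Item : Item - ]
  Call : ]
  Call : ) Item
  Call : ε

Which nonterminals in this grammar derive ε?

Directly nullable (have an ε-production): Call.
Args : Item with every symbol nullable, so Args is nullable.
Item : Call with every symbol nullable, so Item is nullable.

{ Args, Call, Item }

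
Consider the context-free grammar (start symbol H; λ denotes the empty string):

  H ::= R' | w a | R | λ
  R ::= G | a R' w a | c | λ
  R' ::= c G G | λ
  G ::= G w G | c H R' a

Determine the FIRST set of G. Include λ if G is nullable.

From G ::= G w G: add FIRST(G) = { c }.
G ::= c H R' a contributes {c}.
Union: FIRST(G) = { c }.

{ c }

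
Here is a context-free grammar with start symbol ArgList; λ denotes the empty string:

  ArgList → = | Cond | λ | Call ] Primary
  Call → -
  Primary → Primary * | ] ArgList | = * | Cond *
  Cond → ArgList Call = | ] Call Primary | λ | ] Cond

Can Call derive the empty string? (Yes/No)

No

Nullable nonterminals: ArgList, Cond.
No production of Call has an RHS whose symbols are all nullable, so Call is not nullable.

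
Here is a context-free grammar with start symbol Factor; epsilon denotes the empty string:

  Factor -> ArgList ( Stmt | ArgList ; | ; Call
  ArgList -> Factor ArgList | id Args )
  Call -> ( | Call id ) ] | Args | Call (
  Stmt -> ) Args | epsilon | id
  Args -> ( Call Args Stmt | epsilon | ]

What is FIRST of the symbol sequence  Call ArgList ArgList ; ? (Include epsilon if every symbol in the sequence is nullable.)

{ (, ;, ], id }

Add FIRST(Call)\{epsilon} = { (, ], id }; Call is nullable, continue.
Add FIRST(ArgList) = { ;, id }; ArgList is not nullable, stop.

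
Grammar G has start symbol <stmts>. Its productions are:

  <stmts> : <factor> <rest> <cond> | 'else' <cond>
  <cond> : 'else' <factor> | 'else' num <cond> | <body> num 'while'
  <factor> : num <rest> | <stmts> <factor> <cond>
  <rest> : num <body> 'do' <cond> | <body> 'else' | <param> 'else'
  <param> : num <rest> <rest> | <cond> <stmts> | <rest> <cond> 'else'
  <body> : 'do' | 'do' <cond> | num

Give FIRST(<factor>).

<factor> : num <rest> contributes {num}.
From <factor> : <stmts> <factor> <cond>: add FIRST(<stmts>) = { 'else', num }.
Union: FIRST(<factor>) = { 'else', num }.

{ 'else', num }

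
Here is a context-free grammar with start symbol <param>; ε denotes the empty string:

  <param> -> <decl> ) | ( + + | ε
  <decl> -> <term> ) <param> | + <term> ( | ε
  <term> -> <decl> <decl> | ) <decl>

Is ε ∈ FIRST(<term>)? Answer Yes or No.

Yes

<term> -> <decl> <decl> and each of <decl>, <decl> is nullable, so <term> ⇒* ε.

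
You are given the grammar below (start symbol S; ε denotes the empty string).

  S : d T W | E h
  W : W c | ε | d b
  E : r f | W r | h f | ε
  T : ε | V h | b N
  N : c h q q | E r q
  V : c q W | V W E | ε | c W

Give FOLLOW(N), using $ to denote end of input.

In T : b N: N is at the end, add FOLLOW(T) = { $, c, d }.
Union: FOLLOW(N) = { $, c, d }.

{ $, c, d }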